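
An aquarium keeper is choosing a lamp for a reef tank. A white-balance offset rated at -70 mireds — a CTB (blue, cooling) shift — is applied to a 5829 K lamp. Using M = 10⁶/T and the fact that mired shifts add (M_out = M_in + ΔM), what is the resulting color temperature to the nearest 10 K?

M_in = 10⁶/5829 = 171.56 mireds.
M_out = 171.56 + (-70) = 101.56 mireds.
T_out = 10⁶/101.56 = 9846.8 K → 9850 K.

9850 K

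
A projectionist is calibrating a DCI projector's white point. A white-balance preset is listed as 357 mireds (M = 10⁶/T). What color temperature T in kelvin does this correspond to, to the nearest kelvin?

2801 K

T = 10⁶ / 357 = 2801.12 K → 2801 K.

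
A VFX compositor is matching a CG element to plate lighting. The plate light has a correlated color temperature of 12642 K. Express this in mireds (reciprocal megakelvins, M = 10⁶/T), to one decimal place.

M = 10⁶ / 12642 = 79.101 → 79.1 mireds.

79.1 mireds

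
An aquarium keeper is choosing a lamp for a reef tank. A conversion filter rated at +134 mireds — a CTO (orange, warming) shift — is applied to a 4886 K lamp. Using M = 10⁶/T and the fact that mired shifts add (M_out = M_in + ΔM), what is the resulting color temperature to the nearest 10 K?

2950 K

M_in = 10⁶/4886 = 204.67 mireds.
M_out = 204.67 + (+134) = 338.67 mireds.
T_out = 10⁶/338.67 = 2952.8 K → 2950 K.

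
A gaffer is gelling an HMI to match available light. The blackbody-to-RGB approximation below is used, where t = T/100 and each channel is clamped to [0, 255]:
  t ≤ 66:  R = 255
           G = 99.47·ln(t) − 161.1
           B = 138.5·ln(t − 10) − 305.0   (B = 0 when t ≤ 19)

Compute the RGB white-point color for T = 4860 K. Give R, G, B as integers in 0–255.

t = 4860/100 = 48.6; the t ≤ 66 branch applies.
R = 255 by definition for t ≤ 66.
G = 99.47·ln 48.6 − 161.1 = 99.47·3.8836 − 161.1 = 225.204.
B = 138.5·ln(48.6 − 10) − 305.0 = 138.5·ln 38.6 − 305.0 = 138.5·3.6533 − 305.0 = 200.975.
Rounded: (255, 225, 201).

R=255, G=225, B=201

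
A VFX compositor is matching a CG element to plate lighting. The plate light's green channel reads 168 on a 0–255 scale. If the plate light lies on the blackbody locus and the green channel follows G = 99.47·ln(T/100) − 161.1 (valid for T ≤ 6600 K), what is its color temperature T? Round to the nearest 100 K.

ln t = (168 + 161.1) / 99.47 = 3.3085.
t = e^3.3085 = 27.345.
T = 100·t = 2735 K → 2700 K to the nearest 100 K.

2700 K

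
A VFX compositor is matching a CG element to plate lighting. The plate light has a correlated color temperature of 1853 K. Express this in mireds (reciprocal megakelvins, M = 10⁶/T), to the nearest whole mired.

M = 10⁶ / 1853 = 539.665 → 540 mireds.

540 mireds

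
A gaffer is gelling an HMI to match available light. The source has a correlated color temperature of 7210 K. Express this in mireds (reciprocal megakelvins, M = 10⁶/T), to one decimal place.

M = 10⁶ / 7210 = 138.696 → 138.7 mireds.

138.7 mireds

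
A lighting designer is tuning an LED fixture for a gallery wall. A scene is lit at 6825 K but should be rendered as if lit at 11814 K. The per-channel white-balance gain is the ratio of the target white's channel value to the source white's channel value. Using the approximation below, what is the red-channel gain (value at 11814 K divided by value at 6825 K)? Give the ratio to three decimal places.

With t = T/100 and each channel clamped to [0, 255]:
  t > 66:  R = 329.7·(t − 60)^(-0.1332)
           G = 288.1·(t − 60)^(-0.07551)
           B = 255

At 6825 K (t = 68.25):
  R = 329.7·(68.25 − 60)^(-0.1332) = 329.7·8.25^(-0.1332) = 329.7·0.75497 = 248.913.
At 11814 K (t = 118.14):
  R = 329.7·(118.14 − 60)^(-0.1332) = 329.7·58.14^(-0.1332) = 329.7·0.58207 = 191.907.
Gain = 191.907 / 248.913 = 0.7710 → 0.771.

0.771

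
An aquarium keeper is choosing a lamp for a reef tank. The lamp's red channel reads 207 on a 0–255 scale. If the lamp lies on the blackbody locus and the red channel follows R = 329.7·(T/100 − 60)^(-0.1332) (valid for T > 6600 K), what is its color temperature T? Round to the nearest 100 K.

(t − 60)^(-0.1332) = 207/329.7 = 0.62784.
t − 60 = 0.62784^(1/-0.1332) = 0.62784^(-7.508) = 32.933, so t = 92.933.
T = 100·t = 9293 K → 9300 K to the nearest 100 K.

9300 K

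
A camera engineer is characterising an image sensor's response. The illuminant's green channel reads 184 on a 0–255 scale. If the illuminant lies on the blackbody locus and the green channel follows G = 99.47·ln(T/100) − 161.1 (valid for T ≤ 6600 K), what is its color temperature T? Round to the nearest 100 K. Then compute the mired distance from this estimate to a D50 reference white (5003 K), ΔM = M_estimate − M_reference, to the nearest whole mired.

ln t = (184 + 161.1) / 99.47 = 3.4694.
t = e^3.4694 = 32.117.
T = 100·t = 3212 K → 3200 K to the nearest 100 K.
M_estimate = 10⁶/3200 = 312.50; M_reference = 10⁶/5003 = 199.88.
ΔM = 312.50 − 199.88 = 112.62 → +113 mireds.

+113 mireds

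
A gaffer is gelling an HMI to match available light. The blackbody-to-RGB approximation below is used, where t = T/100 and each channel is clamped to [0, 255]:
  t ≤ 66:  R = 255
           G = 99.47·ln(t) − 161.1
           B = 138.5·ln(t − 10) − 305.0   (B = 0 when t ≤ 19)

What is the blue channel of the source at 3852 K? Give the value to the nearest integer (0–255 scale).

159

t = 3852/100 = 38.52; the t ≤ 66 branch applies.
B = 138.5·ln(38.52 − 10) − 305.0 = 138.5·ln 28.52 − 305.0 = 138.5·3.3506 − 305.0 = 159.059.
Rounded: 159.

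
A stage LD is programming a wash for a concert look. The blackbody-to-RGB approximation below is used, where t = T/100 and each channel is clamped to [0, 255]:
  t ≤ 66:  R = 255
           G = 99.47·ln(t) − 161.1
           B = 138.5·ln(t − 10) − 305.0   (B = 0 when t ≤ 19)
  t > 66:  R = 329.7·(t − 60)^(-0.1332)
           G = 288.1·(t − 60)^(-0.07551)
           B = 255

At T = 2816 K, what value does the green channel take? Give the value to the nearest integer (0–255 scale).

t = 2816/100 = 28.16; the t ≤ 66 branch applies.
G = 99.47·ln 28.16 − 161.1 = 99.47·3.3379 − 161.1 = 170.921.
Rounded: 171.

171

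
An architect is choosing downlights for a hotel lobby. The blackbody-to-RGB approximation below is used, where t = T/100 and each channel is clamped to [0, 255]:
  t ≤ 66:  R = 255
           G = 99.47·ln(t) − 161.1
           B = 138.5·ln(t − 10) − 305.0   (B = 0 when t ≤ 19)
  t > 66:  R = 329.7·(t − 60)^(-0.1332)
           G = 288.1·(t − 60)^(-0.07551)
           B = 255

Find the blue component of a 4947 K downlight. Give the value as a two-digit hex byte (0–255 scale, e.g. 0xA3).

0xCC

t = 4947/100 = 49.47; the t ≤ 66 branch applies.
B = 138.5·ln(49.47 − 10) − 305.0 = 138.5·ln 39.47 − 305.0 = 138.5·3.6755 − 305.0 = 204.062.
Rounded: 204; in hex, 0xCC.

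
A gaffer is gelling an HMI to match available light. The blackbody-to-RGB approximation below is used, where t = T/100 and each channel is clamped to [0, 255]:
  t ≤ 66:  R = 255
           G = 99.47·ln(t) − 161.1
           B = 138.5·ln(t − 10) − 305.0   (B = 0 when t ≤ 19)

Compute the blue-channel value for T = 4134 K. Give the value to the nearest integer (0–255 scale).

t = 4134/100 = 41.34; the t ≤ 66 branch applies.
B = 138.5·ln(41.34 − 10) − 305.0 = 138.5·ln 31.34 − 305.0 = 138.5·3.4449 − 305.0 = 172.118.
Rounded: 172.

172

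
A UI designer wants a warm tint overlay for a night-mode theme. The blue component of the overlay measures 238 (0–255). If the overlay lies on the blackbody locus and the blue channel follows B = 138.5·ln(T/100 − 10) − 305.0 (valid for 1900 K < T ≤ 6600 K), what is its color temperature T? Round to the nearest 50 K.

6050 K

ln(t − 10) = (238 + 305.0) / 138.5 = 3.9206.
t − 10 = e^3.9206 = 50.430, so t = 60.430.
T = 100·t = 6043 K → 6050 K to the nearest 50 K.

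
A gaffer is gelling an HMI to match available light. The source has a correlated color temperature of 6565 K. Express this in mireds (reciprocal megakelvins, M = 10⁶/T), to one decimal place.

152.3 mireds

M = 10⁶ / 6565 = 152.323 → 152.3 mireds.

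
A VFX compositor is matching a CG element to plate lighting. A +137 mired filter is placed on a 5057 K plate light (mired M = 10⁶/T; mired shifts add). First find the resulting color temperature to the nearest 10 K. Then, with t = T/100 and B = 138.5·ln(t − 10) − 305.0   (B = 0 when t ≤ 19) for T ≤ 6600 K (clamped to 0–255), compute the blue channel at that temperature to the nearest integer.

M_in = 10⁶/5057 = 197.75; M_out = 197.75 + (+137) = 334.75.
T_out = 10⁶/334.75 = 2987.3 K → 2990 K; t = 29.9.
B = 138.5·ln(29.9 − 10) − 305.0 = 138.5·ln 19.9 − 305.0 = 138.5·2.9907 − 305.0 = 109.215.
Rounded: 109.

109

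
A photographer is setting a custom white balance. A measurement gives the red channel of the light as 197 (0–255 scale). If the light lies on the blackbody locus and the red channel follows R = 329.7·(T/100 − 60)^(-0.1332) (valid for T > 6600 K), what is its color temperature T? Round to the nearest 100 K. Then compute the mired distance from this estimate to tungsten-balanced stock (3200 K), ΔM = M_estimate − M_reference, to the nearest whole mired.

(t − 60)^(-0.1332) = 197/329.7 = 0.59751.
t − 60 = 0.59751^(1/-0.1332) = 0.59751^(-7.508) = 47.761, so t = 107.761.
T = 100·t = 10776 K → 10800 K to the nearest 100 K.
M_estimate = 10⁶/10800 = 92.59; M_reference = 10⁶/3200 = 312.50.
ΔM = 92.59 − 312.50 = -219.91 → -220 mireds.

-220 mireds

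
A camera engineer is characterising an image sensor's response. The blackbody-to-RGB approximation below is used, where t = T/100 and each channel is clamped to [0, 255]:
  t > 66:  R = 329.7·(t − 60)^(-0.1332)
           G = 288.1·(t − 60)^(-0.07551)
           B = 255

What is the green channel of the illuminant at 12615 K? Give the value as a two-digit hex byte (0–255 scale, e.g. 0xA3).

0xD2

t = 12615/100 = 126.15; the t > 66 branch applies.
G = 288.1·(126.15 − 60)^(-0.07551) = 288.1·66.15^(-0.07551) = 288.1·0.72867 = 209.930.
Rounded: 210; in hex, 0xD2.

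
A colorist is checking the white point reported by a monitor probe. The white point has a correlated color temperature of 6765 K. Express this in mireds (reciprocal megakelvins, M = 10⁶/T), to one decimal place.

M = 10⁶ / 6765 = 147.820 → 147.8 mireds.

147.8 mireds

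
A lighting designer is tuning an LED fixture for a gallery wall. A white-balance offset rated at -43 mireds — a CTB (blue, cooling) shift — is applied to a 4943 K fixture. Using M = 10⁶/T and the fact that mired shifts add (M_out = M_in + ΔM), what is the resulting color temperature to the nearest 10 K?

6280 K

M_in = 10⁶/4943 = 202.31 mireds.
M_out = 202.31 + (-43) = 159.31 mireds.
T_out = 10⁶/159.31 = 6277.2 K → 6280 K.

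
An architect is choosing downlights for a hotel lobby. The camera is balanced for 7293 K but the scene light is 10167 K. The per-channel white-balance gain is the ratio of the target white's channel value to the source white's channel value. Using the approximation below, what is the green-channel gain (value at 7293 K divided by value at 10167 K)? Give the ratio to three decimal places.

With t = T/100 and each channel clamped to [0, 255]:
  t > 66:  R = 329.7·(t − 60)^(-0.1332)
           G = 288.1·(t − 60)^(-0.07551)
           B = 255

1.092

At 10167 K (t = 101.67):
  G = 288.1·(101.67 − 60)^(-0.07551) = 288.1·41.67^(-0.07551) = 288.1·0.75455 = 217.385.
At 7293 K (t = 72.93):
  G = 288.1·(72.93 − 60)^(-0.07551) = 288.1·12.93^(-0.07551) = 288.1·0.82426 = 237.469.
Gain = 237.469 / 217.385 = 1.0924 → 1.092.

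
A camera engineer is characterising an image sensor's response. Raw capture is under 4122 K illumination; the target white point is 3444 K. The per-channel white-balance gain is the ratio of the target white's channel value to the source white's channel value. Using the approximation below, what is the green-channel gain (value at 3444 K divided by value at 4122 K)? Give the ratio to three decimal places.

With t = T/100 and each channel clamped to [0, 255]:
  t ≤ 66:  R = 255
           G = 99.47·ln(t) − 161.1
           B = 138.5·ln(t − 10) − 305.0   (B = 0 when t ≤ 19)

At 4122 K (t = 41.22):
  G = 99.47·ln 41.22 − 161.1 = 99.47·3.7189 − 161.1 = 208.821.
At 3444 K (t = 34.44):
  G = 99.47·ln 34.44 − 161.1 = 99.47·3.5392 − 161.1 = 190.946.
Gain = 190.946 / 208.821 = 0.9144 → 0.914.

0.914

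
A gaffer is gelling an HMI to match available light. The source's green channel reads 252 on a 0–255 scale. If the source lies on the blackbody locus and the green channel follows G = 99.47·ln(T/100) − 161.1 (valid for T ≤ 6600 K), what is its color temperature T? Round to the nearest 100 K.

ln t = (252 + 161.1) / 99.47 = 4.1530.
t = e^4.1530 = 63.625.
T = 100·t = 6363 K → 6400 K to the nearest 100 K.

6400 K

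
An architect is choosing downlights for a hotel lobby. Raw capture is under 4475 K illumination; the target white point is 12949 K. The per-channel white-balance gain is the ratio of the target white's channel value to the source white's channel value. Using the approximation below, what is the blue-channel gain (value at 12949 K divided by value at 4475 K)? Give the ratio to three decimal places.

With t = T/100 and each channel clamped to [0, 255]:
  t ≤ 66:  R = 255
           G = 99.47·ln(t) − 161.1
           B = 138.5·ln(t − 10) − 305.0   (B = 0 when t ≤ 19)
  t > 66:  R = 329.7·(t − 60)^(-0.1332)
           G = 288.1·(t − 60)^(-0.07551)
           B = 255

1.368

At 4475 K (t = 44.75):
  B = 138.5·ln(44.75 − 10) − 305.0 = 138.5·ln 34.75 − 305.0 = 138.5·3.5482 − 305.0 = 186.423.
At 12949 K (t = 129.49):
  B = 255 by definition for t > 66.
Gain = 255.000 / 186.423 = 1.3679 → 1.368.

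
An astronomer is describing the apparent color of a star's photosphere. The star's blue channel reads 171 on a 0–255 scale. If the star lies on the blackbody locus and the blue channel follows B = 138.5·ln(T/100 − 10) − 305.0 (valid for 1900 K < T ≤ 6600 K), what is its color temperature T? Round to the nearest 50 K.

ln(t − 10) = (171 + 305.0) / 138.5 = 3.4368.
t − 10 = e^3.4368 = 31.088, so t = 41.088.
T = 100·t = 4109 K → 4100 K to the nearest 50 K.

4100 K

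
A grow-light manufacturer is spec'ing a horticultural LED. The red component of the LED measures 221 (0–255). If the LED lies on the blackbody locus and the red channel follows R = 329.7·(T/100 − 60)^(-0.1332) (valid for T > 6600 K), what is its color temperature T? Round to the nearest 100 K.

(t − 60)^(-0.1332) = 221/329.7 = 0.67031.
t − 60 = 0.67031^(1/-0.1332) = 0.67031^(-7.508) = 20.149, so t = 80.149.
T = 100·t = 8015 K → 8000 K to the nearest 100 K.

8000 K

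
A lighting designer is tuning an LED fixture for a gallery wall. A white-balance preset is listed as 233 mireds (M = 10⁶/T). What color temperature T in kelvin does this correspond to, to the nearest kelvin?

4292 K

T = 10⁶ / 233 = 4291.85 K → 4292 K.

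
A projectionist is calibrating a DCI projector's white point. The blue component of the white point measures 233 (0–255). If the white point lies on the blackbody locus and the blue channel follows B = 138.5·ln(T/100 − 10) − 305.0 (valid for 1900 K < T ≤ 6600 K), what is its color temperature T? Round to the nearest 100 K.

ln(t − 10) = (233 + 305.0) / 138.5 = 3.8845.
t − 10 = e^3.8845 = 48.641, so t = 58.641.
T = 100·t = 5864 K → 5900 K to the nearest 100 K.

5900 K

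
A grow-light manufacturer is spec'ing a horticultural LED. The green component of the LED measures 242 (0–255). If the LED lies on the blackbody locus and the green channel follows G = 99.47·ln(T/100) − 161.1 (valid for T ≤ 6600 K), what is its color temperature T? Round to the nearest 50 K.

ln t = (242 + 161.1) / 99.47 = 4.0525.
t = e^4.0525 = 57.540.
T = 100·t = 5754 K → 5750 K to the nearest 50 K.

5750 K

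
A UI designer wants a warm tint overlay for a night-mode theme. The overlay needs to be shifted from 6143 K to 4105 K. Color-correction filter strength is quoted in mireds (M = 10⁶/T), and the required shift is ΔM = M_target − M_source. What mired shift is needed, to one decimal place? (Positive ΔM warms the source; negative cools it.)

M_source = 10⁶/6143 = 162.787; M_target = 10⁶/4105 = 243.605.
ΔM = 243.605 − 162.787 = 80.818 → +80.8 mireds, a warming shift.

+80.8 mireds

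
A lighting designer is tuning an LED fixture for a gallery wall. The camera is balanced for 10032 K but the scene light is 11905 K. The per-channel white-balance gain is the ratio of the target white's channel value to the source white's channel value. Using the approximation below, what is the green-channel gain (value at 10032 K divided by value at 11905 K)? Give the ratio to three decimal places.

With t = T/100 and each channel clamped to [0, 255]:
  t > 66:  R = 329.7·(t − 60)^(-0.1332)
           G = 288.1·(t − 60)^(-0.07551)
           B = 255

1.029

At 11905 K (t = 119.05):
  G = 288.1·(119.05 − 60)^(-0.07551) = 288.1·59.05^(-0.07551) = 288.1·0.73495 = 211.738.
At 10032 K (t = 100.32):
  G = 288.1·(100.32 − 60)^(-0.07551) = 288.1·40.32^(-0.07551) = 288.1·0.75643 = 217.927.
Gain = 217.927 / 211.738 = 1.0292 → 1.029.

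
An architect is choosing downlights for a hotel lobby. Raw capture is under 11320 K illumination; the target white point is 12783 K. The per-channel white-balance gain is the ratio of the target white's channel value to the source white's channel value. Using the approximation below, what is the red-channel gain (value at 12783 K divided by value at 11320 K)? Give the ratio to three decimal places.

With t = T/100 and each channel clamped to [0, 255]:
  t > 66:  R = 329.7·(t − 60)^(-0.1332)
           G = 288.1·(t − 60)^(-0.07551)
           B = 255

0.968

At 11320 K (t = 113.2):
  R = 329.7·(113.2 − 60)^(-0.1332) = 329.7·53.2^(-0.1332) = 329.7·0.58899 = 194.190.
At 12783 K (t = 127.83):
  R = 329.7·(127.83 − 60)^(-0.1332) = 329.7·67.83^(-0.1332) = 329.7·0.57024 = 188.007.
Gain = 188.007 / 194.190 = 0.9682 → 0.968.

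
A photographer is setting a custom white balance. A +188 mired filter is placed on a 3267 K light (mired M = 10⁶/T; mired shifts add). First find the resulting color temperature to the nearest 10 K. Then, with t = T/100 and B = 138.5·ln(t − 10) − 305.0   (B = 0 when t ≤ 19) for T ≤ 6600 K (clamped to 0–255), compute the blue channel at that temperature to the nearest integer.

17

M_in = 10⁶/3267 = 306.09; M_out = 306.09 + (+188) = 494.09.
T_out = 10⁶/494.09 = 2023.9 K → 2020 K; t = 20.2.
B = 138.5·ln(20.2 − 10) − 305.0 = 138.5·ln 10.2 − 305.0 = 138.5·2.3224 − 305.0 = 16.651.
Rounded: 17.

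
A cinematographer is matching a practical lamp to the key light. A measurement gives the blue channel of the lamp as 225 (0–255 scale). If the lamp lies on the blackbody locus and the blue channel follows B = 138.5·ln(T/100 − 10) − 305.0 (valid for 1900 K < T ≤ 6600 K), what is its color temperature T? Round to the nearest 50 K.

ln(t − 10) = (225 + 305.0) / 138.5 = 3.8267.
t − 10 = e^3.8267 = 45.911, so t = 55.911.
T = 100·t = 5591 K → 5600 K to the nearest 50 K.

5600 K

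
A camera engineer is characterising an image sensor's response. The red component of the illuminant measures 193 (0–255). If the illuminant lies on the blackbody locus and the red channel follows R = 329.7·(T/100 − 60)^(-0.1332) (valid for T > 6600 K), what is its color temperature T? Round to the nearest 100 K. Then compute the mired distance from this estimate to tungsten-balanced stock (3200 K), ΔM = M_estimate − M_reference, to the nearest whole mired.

(t − 60)^(-0.1332) = 193/329.7 = 0.58538.
t − 60 = 0.58538^(1/-0.1332) = 0.58538^(-7.508) = 55.713, so t = 115.713.
T = 100·t = 11571 K → 11600 K to the nearest 100 K.
M_estimate = 10⁶/11600 = 86.21; M_reference = 10⁶/3200 = 312.50.
ΔM = 86.21 − 312.50 = -226.29 → -226 mireds.

-226 mireds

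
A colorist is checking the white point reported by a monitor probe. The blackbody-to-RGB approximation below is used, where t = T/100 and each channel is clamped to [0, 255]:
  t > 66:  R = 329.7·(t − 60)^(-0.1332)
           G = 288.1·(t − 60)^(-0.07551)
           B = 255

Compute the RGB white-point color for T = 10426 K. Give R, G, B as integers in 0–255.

t = 10426/100 = 104.26; the t > 66 branch applies.
R = 329.7·(104.26 − 60)^(-0.1332) = 329.7·44.26^(-0.1332) = 329.7·0.60360 = 199.008.
G = 288.1·(104.26 − 60)^(-0.07551) = 288.1·44.26^(-0.07551) = 288.1·0.75112 = 216.398.
B = 255 by definition for t > 66.
Rounded: (199, 216, 255).

R=199, G=216, B=255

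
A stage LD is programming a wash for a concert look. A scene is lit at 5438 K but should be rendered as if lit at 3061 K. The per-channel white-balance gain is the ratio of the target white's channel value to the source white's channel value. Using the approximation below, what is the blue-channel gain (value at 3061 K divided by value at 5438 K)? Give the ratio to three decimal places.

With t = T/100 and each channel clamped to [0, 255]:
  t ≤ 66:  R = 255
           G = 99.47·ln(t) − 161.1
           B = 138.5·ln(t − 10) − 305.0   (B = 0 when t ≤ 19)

At 5438 K (t = 54.38):
  B = 138.5·ln(54.38 − 10) − 305.0 = 138.5·ln 44.38 − 305.0 = 138.5·3.7928 − 305.0 = 220.301.
At 3061 K (t = 30.61):
  B = 138.5·ln(30.61 − 10) − 305.0 = 138.5·ln 20.61 − 305.0 = 138.5·3.0258 − 305.0 = 114.070.
Gain = 114.070 / 220.301 = 0.5178 → 0.518.

0.518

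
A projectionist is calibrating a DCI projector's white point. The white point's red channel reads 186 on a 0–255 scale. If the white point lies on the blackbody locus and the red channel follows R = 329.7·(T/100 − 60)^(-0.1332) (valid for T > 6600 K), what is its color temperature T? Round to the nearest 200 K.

13400 K

(t − 60)^(-0.1332) = 186/329.7 = 0.56415.
t − 60 = 0.56415^(1/-0.1332) = 0.56415^(-7.508) = 73.521, so t = 133.521.
T = 100·t = 13352 K → 13400 K to the nearest 200 K.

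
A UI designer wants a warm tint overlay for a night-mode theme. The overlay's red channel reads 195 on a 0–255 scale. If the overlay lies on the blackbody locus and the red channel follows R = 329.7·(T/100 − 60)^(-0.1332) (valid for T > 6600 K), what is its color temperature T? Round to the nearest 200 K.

(t − 60)^(-0.1332) = 195/329.7 = 0.59145.
t − 60 = 0.59145^(1/-0.1332) = 0.59145^(-7.508) = 51.564, so t = 111.564.
T = 100·t = 11156 K → 11200 K to the nearest 200 K.

11200 K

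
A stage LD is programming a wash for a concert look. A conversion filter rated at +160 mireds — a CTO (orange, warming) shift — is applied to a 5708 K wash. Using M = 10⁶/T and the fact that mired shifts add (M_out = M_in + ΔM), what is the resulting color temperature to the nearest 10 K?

2980 K

M_in = 10⁶/5708 = 175.19 mireds.
M_out = 175.19 + (+160) = 335.19 mireds.
T_out = 10⁶/335.19 = 2983.4 K → 2980 K.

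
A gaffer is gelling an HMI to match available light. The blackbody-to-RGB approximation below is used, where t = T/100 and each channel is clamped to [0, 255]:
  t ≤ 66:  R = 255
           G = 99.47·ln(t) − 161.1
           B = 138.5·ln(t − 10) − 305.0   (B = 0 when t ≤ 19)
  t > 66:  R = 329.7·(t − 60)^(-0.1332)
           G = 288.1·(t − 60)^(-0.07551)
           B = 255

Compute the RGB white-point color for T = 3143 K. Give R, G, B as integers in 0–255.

t = 3143/100 = 31.43; the t ≤ 66 branch applies.
R = 255 by definition for t ≤ 66.
G = 99.47·ln 31.43 − 161.1 = 99.47·3.4478 − 161.1 = 181.849.
B = 138.5·ln(31.43 − 10) − 305.0 = 138.5·ln 21.43 − 305.0 = 138.5·3.0648 − 305.0 = 119.474.
Rounded: (255, 182, 119).

R=255, G=182, B=119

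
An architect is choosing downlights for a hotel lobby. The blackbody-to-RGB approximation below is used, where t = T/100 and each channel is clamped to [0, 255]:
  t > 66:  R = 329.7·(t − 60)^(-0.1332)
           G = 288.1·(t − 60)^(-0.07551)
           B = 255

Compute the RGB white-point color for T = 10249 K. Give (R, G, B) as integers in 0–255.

(200, 217, 255)

t = 10249/100 = 102.49; the t > 66 branch applies.
R = 329.7·(102.49 − 60)^(-0.1332) = 329.7·42.49^(-0.1332) = 329.7·0.60689 = 200.093.
G = 288.1·(102.49 − 60)^(-0.07551) = 288.1·42.49^(-0.07551) = 288.1·0.75344 = 217.066.
B = 255 by definition for t > 66.
Rounded: (200, 217, 255).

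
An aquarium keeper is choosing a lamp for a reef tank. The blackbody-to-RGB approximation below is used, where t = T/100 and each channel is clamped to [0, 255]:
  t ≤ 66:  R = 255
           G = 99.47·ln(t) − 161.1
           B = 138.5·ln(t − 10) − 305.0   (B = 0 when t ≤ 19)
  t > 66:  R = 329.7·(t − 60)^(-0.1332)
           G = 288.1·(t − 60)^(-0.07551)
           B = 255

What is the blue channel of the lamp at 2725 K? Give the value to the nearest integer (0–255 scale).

89

t = 2725/100 = 27.25; the t ≤ 66 branch applies.
B = 138.5·ln(27.25 − 10) − 305.0 = 138.5·ln 17.25 − 305.0 = 138.5·2.8478 − 305.0 = 89.422.
Rounded: 89.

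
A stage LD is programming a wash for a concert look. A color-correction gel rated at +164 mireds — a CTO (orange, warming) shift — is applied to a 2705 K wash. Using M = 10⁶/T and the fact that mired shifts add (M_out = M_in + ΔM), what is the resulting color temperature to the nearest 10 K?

1870 K

M_in = 10⁶/2705 = 369.69 mireds.
M_out = 369.69 + (+164) = 533.69 mireds.
T_out = 10⁶/533.69 = 1873.8 K → 1870 K.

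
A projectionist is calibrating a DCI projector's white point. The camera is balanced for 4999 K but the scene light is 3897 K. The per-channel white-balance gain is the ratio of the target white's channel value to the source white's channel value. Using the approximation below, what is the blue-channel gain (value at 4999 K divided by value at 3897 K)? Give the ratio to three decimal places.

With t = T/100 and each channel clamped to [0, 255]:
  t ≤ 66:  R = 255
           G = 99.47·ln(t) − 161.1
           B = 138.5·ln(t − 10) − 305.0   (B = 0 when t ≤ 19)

1.277

At 3897 K (t = 38.97):
  B = 138.5·ln(38.97 − 10) − 305.0 = 138.5·ln 28.97 − 305.0 = 138.5·3.3663 − 305.0 = 161.227.
At 4999 K (t = 49.99):
  B = 138.5·ln(49.99 − 10) − 305.0 = 138.5·ln 39.99 − 305.0 = 138.5·3.6886 − 305.0 = 205.875.
Gain = 205.875 / 161.227 = 1.2769 → 1.277.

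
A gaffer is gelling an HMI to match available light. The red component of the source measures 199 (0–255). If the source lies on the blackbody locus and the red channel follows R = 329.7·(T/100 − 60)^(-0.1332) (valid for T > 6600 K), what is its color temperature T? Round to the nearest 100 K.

10400 K

(t − 60)^(-0.1332) = 199/329.7 = 0.60358.
t − 60 = 0.60358^(1/-0.1332) = 0.60358^(-7.508) = 44.273, so t = 104.273.
T = 100·t = 10427 K → 10400 K to the nearest 100 K.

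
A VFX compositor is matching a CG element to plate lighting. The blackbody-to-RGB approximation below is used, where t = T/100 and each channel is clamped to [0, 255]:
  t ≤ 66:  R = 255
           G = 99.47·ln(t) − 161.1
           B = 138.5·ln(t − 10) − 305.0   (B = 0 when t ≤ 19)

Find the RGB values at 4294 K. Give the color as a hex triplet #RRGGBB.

#FFD5B3

t = 4294/100 = 42.94; the t ≤ 66 branch applies.
R = 255 by definition for t ≤ 66.
G = 99.47·ln 42.94 − 161.1 = 99.47·3.7598 − 161.1 = 212.888.
B = 138.5·ln(42.94 − 10) − 305.0 = 138.5·ln 32.94 − 305.0 = 138.5·3.4947 − 305.0 = 179.014.
Rounded: (255, 213, 179).
In hex: #FFD5B3.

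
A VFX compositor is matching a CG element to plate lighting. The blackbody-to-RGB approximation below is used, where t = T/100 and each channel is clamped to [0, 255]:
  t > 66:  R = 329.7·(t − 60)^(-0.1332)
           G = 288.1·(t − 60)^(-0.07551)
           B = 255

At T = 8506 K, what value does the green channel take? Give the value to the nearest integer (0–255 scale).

226

t = 8506/100 = 85.06; the t > 66 branch applies.
G = 288.1·(85.06 − 60)^(-0.07551) = 288.1·25.06^(-0.07551) = 288.1·0.78408 = 225.895.
Rounded: 226.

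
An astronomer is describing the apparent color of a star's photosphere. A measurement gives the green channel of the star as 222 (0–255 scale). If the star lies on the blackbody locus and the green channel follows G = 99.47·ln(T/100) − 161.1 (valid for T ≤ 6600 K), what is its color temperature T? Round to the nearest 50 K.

4700 K

ln t = (222 + 161.1) / 99.47 = 3.8514.
t = e^3.8514 = 47.059.
T = 100·t = 4706 K → 4700 K to the nearest 50 K.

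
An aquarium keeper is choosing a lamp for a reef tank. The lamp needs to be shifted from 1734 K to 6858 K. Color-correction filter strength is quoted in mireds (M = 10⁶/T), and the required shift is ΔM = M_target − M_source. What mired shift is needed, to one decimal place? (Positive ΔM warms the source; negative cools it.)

-430.9 mireds

M_source = 10⁶/1734 = 576.701; M_target = 10⁶/6858 = 145.815.
ΔM = 145.815 − 576.701 = -430.886 → -430.9 mireds, a cooling shift.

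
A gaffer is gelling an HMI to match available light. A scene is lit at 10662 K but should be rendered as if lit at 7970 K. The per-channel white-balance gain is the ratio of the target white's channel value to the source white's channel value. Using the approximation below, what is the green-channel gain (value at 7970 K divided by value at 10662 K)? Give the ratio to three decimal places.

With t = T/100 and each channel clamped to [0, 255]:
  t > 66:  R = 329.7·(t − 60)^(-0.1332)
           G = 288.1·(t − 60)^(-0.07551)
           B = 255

At 10662 K (t = 106.62):
  G = 288.1·(106.62 − 60)^(-0.07551) = 288.1·46.62^(-0.07551) = 288.1·0.74818 = 215.551.
At 7970 K (t = 79.7):
  G = 288.1·(79.7 − 60)^(-0.07551) = 288.1·19.7^(-0.07551) = 288.1·0.79846 = 230.037.
Gain = 230.037 / 215.551 = 1.0672 → 1.067.

1.067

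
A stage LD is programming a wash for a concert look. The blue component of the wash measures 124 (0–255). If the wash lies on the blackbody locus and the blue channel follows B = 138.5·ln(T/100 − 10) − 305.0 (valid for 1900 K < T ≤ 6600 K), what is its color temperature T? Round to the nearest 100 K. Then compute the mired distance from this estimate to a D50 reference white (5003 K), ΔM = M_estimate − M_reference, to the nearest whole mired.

+113 mireds

ln(t − 10) = (124 + 305.0) / 138.5 = 3.0975.
t − 10 = e^3.0975 = 22.142, so t = 32.142.
T = 100·t = 3214 K → 3200 K to the nearest 100 K.
M_estimate = 10⁶/3200 = 312.50; M_reference = 10⁶/5003 = 199.88.
ΔM = 312.50 − 199.88 = 112.62 → +113 mireds.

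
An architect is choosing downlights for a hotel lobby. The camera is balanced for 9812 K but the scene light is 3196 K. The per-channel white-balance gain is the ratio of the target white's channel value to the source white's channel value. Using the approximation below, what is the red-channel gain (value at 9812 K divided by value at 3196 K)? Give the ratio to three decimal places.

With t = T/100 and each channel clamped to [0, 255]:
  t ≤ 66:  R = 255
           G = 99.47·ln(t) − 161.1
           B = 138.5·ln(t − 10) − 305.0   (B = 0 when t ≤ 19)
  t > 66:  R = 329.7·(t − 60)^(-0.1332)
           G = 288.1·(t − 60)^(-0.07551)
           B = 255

At 3196 K (t = 31.96):
  R = 255 by definition for t ≤ 66.
At 9812 K (t = 98.12):
  R = 329.7·(98.12 − 60)^(-0.1332) = 329.7·38.12^(-0.1332) = 329.7·0.61573 = 203.006.
Gain = 203.006 / 255.000 = 0.7961 → 0.796.

0.796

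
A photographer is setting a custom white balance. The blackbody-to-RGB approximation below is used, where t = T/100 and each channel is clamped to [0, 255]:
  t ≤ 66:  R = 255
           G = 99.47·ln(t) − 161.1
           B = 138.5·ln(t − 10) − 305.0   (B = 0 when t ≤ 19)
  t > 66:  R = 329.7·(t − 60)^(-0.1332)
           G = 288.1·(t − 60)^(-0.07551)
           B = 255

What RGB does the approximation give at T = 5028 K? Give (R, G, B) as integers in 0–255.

(255, 229, 207)

t = 5028/100 = 50.28; the t ≤ 66 branch applies.
R = 255 by definition for t ≤ 66.
G = 99.47·ln 50.28 − 161.1 = 99.47·3.9176 − 161.1 = 228.584.
B = 138.5·ln(50.28 − 10) − 305.0 = 138.5·ln 40.28 − 305.0 = 138.5·3.6959 − 305.0 = 206.876.
Rounded: (255, 229, 207).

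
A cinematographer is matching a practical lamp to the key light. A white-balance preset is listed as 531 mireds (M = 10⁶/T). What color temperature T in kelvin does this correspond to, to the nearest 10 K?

1880 K

T = 10⁶ / 531 = 1883.24 K → 1880 K.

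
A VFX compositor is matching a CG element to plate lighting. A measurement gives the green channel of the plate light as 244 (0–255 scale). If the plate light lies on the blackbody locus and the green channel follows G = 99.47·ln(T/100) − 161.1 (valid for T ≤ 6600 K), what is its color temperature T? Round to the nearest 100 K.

5900 K

ln t = (244 + 161.1) / 99.47 = 4.0726.
t = e^4.0726 = 58.709.
T = 100·t = 5871 K → 5900 K to the nearest 100 K.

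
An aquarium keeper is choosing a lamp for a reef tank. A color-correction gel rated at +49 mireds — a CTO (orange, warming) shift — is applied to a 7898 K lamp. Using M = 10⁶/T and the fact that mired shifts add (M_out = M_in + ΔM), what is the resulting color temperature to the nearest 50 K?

M_in = 10⁶/7898 = 126.61 mireds.
M_out = 126.61 + (+49) = 175.61 mireds.
T_out = 10⁶/175.61 = 5694.3 K → 5700 K.

5700 K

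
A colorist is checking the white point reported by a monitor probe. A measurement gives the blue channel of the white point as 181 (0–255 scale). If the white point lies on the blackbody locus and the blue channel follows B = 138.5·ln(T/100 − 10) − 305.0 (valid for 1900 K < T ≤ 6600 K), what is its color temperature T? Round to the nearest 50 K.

4350 K

ln(t − 10) = (181 + 305.0) / 138.5 = 3.5090.
t − 10 = e^3.5090 = 33.416, so t = 43.416.
T = 100·t = 4342 K → 4350 K to the nearest 50 K.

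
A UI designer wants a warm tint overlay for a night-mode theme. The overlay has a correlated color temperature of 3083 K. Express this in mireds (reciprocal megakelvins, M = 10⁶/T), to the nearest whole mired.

324 mireds

M = 10⁶ / 3083 = 324.359 → 324 mireds.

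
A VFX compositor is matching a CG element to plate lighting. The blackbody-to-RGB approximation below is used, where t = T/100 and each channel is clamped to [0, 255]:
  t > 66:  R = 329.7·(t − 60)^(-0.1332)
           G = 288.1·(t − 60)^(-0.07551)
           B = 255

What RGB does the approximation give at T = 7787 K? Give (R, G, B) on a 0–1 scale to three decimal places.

(0.881, 0.909, 1.000)

t = 7787/100 = 77.87; the t > 66 branch applies.
R = 329.7·(77.87 − 60)^(-0.1332) = 329.7·17.87^(-0.1332) = 329.7·0.68111 = 224.562.
G = 288.1·(77.87 − 60)^(-0.07551) = 288.1·17.87^(-0.07551) = 288.1·0.80436 = 231.737.
B = 255 by definition for t > 66.
Dividing each by 255: (0.8806, 0.9088, 1.0000) → (0.881, 0.909, 1.000).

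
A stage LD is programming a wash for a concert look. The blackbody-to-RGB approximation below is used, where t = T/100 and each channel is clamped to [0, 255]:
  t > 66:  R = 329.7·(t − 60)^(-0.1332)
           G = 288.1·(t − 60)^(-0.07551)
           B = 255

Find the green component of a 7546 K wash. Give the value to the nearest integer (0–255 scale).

t = 7546/100 = 75.46; the t > 66 branch applies.
G = 288.1·(75.46 − 60)^(-0.07551) = 288.1·15.46^(-0.07551) = 288.1·0.81321 = 234.286.
Rounded: 234.

234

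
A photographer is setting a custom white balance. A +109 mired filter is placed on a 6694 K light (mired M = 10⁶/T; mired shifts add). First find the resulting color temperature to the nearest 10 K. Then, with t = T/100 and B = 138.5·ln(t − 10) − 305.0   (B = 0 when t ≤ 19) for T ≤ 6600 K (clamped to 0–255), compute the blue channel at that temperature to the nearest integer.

160

M_in = 10⁶/6694 = 149.39; M_out = 149.39 + (+109) = 258.39.
T_out = 10⁶/258.39 = 3870.2 K → 3870 K; t = 38.7.
B = 138.5·ln(38.7 − 10) − 305.0 = 138.5·ln 28.7 − 305.0 = 138.5·3.3569 − 305.0 = 159.930.
Rounded: 160.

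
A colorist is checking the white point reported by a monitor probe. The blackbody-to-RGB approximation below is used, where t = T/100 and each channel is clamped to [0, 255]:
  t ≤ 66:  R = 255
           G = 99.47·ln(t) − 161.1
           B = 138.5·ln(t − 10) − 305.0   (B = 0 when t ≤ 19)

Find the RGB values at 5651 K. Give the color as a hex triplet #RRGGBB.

t = 5651/100 = 56.51; the t ≤ 66 branch applies.
R = 255 by definition for t ≤ 66.
G = 99.47·ln 56.51 − 161.1 = 99.47·4.0344 − 161.1 = 240.204.
B = 138.5·ln(56.51 − 10) − 305.0 = 138.5·ln 46.51 − 305.0 = 138.5·3.8397 − 305.0 = 226.794.
Rounded: (255, 240, 227).
In hex: #FFF0E3.

#FFF0E3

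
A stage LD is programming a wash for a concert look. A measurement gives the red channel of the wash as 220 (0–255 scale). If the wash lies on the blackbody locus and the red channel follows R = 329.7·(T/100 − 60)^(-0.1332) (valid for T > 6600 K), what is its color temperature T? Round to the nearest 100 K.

8100 K

(t − 60)^(-0.1332) = 220/329.7 = 0.66727.
t − 60 = 0.66727^(1/-0.1332) = 0.66727^(-7.508) = 20.847, so t = 80.847.
T = 100·t = 8085 K → 8100 K to the nearest 100 K.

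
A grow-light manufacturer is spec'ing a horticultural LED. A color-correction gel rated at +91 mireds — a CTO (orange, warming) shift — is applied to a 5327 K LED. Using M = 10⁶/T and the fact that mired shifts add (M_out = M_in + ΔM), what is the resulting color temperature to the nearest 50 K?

3600 K

M_in = 10⁶/5327 = 187.72 mireds.
M_out = 187.72 + (+91) = 278.72 mireds.
T_out = 10⁶/278.72 = 3587.8 K → 3600 K.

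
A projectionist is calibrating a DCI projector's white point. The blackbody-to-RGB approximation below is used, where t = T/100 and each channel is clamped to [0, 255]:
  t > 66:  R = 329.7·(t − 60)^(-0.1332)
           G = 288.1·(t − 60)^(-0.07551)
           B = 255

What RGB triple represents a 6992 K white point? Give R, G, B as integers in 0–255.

R=243, G=242, B=255

t = 6992/100 = 69.92; the t > 66 branch applies.
R = 329.7·(69.92 − 60)^(-0.1332) = 329.7·9.92^(-0.1332) = 329.7·0.73666 = 242.875.
G = 288.1·(69.92 − 60)^(-0.07551) = 288.1·9.92^(-0.07551) = 288.1·0.84092 = 242.268.
B = 255 by definition for t > 66.
Rounded: (243, 242, 255).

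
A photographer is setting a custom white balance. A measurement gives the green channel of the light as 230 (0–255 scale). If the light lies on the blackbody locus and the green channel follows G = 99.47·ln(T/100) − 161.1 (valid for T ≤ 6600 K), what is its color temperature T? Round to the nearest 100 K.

5100 K

ln t = (230 + 161.1) / 99.47 = 3.9318.
t = e^3.9318 = 51.001.
T = 100·t = 5100 K → 5100 K to the nearest 100 K.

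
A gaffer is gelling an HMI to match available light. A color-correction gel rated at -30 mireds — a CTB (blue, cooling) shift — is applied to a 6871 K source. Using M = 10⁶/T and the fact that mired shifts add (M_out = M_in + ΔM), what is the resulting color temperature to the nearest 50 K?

8650 K

M_in = 10⁶/6871 = 145.54 mireds.
M_out = 145.54 + (-30) = 115.54 mireds.
T_out = 10⁶/115.54 = 8655.1 K → 8650 K.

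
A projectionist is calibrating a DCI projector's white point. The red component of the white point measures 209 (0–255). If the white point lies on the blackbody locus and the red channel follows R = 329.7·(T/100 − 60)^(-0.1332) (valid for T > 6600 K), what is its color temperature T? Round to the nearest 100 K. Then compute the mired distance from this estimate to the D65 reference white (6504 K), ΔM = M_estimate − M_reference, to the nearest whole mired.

(t − 60)^(-0.1332) = 209/329.7 = 0.63391.
t − 60 = 0.63391^(1/-0.1332) = 0.63391^(-7.508) = 30.639, so t = 90.639.
T = 100·t = 9064 K → 9100 K to the nearest 100 K.
M_estimate = 10⁶/9100 = 109.89; M_reference = 10⁶/6504 = 153.75.
ΔM = 109.89 − 153.75 = -43.86 → -44 mireds.

-44 mireds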